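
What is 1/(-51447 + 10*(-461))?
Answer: -1/56057 ≈ -1.7839e-5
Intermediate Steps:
1/(-51447 + 10*(-461)) = 1/(-51447 - 4610) = 1/(-56057) = -1/56057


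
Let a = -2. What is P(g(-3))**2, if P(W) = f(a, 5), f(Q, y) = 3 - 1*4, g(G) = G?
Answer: 1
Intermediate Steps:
f(Q, y) = -1 (f(Q, y) = 3 - 4 = -1)
P(W) = -1
P(g(-3))**2 = (-1)**2 = 1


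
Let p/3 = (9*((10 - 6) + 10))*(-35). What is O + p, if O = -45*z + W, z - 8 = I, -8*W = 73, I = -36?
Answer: -95833/8 ≈ -11979.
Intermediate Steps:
W = -73/8 (W = -1/8*73 = -73/8 ≈ -9.1250)
z = -28 (z = 8 - 36 = -28)
O = 10007/8 (O = -45*(-28) - 73/8 = 1260 - 73/8 = 10007/8 ≈ 1250.9)
p = -13230 (p = 3*((9*((10 - 6) + 10))*(-35)) = 3*((9*(4 + 10))*(-35)) = 3*((9*14)*(-35)) = 3*(126*(-35)) = 3*(-4410) = -13230)
O + p = 10007/8 - 13230 = -95833/8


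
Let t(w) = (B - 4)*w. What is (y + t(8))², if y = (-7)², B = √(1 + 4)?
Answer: 609 + 272*√5 ≈ 1217.2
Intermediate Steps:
B = √5 ≈ 2.2361
t(w) = w*(-4 + √5) (t(w) = (√5 - 4)*w = (-4 + √5)*w = w*(-4 + √5))
y = 49
(y + t(8))² = (49 + 8*(-4 + √5))² = (49 + (-32 + 8*√5))² = (17 + 8*√5)²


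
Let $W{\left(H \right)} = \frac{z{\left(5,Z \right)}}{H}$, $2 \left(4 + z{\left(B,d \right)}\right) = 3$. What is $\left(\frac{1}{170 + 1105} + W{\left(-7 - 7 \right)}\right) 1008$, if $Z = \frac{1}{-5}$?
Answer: $\frac{76836}{425} \approx 180.79$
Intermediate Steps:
$Z = - \frac{1}{5} \approx -0.2$
$z{\left(B,d \right)} = - \frac{5}{2}$ ($z{\left(B,d \right)} = -4 + \frac{1}{2} \cdot 3 = -4 + \frac{3}{2} = - \frac{5}{2}$)
$W{\left(H \right)} = - \frac{5}{2 H}$
$\left(\frac{1}{170 + 1105} + W{\left(-7 - 7 \right)}\right) 1008 = \left(\frac{1}{170 + 1105} - \frac{5}{2 \left(-7 - 7\right)}\right) 1008 = \left(\frac{1}{1275} - \frac{5}{2 \left(-14\right)}\right) 1008 = \left(\frac{1}{1275} - - \frac{5}{28}\right) 1008 = \left(\frac{1}{1275} + \frac{5}{28}\right) 1008 = \frac{6403}{35700} \cdot 1008 = \frac{76836}{425}$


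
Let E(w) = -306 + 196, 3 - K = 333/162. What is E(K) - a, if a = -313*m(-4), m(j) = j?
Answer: -1362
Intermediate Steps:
K = 17/18 (K = 3 - 333/162 = 3 - 1*37/18 = 3 - 37/18 = 17/18 ≈ 0.94444)
E(w) = -110
a = 1252 (a = -313*(-4) = 1252)
E(K) - a = -110 - 1*1252 = -110 - 1252 = -1362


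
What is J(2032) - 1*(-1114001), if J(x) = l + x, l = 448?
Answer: 1116481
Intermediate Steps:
J(x) = 448 + x
J(2032) - 1*(-1114001) = (448 + 2032) - 1*(-1114001) = 2480 + 1114001 = 1116481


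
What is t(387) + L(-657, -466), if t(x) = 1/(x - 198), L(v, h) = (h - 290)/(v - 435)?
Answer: 1714/2457 ≈ 0.69760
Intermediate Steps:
L(v, h) = (-290 + h)/(-435 + v)
t(x) = 1/(-198 + x)
t(387) + L(-657, -466) = 1/(-198 + 387) + (-290 - 466)/(-435 - 657) = 1/189 - 756/(-1092) = 1/189 - 1/1092*(-756) = 1/189 + 9/13 = 1714/2457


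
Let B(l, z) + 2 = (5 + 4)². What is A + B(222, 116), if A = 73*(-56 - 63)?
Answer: -8608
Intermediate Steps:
A = -8687 (A = 73*(-119) = -8687)
B(l, z) = 79 (B(l, z) = -2 + (5 + 4)² = -2 + 9² = -2 + 81 = 79)
A + B(222, 116) = -8687 + 79 = -8608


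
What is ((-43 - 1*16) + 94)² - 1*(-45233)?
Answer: 46458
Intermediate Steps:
((-43 - 1*16) + 94)² - 1*(-45233) = ((-43 - 16) + 94)² + 45233 = (-59 + 94)² + 45233 = 35² + 45233 = 1225 + 45233 = 46458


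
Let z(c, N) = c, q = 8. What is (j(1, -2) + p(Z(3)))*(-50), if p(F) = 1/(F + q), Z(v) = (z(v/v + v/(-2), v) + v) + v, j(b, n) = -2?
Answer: 2600/27 ≈ 96.296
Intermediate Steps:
Z(v) = 1 + 3*v/2 (Z(v) = ((v/v + v/(-2)) + v) + v = ((1 + v*(-1/2)) + v) + v = ((1 - v/2) + v) + v = (1 + v/2) + v = 1 + 3*v/2)
p(F) = 1/(8 + F) (p(F) = 1/(F + 8) = 1/(8 + F))
(j(1, -2) + p(Z(3)))*(-50) = (-2 + 1/(8 + (1 + (3/2)*3)))*(-50) = (-2 + 1/(8 + (1 + 9/2)))*(-50) = (-2 + 1/(8 + 11/2))*(-50) = (-2 + 1/(27/2))*(-50) = (-2 + 2/27)*(-50) = -52/27*(-50) = 2600/27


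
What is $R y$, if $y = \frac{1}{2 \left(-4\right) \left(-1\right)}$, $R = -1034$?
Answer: $- \frac{517}{4} \approx -129.25$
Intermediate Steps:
$y = \frac{1}{8}$ ($y = \frac{1}{\left(-8\right) \left(-1\right)} = \frac{1}{8} \approx 0.125$)
$R y = \left(-1034\right) \frac{1}{8} = - \frac{517}{4}$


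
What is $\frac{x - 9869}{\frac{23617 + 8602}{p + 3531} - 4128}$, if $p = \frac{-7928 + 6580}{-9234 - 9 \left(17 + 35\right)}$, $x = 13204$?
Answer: $- \frac{57127065925}{70554508671} \approx -0.80969$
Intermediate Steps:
$p = \frac{674}{4851}$ ($p = - \frac{1348}{-9234 - 468} = - \frac{1348}{-9702} = \left(-1348\right) \left(- \frac{1}{9702}\right) = \frac{674}{4851} \approx 0.13894$)
$\frac{x - 9869}{\frac{23617 + 8602}{p + 3531} - 4128} = \frac{13204 - 9869}{\frac{23617 + 8602}{\frac{674}{4851} + 3531} - 4128} = \frac{3335}{\frac{32219}{\frac{17129555}{4851}} - 4128} = \frac{3335}{32219 \cdot \frac{4851}{17129555} - 4128} = \frac{3335}{\frac{156294369}{17129555} - 4128} = \frac{3335}{- \frac{70554508671}{17129555}} = 3335 \left(- \frac{17129555}{70554508671}\right) = - \frac{57127065925}{70554508671}$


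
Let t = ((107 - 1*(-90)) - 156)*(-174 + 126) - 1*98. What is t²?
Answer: 4268356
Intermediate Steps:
t = -2066 (t = ((107 + 90) - 156)*(-48) - 98 = (197 - 156)*(-48) - 98 = 41*(-48) - 98 = -1968 - 98 = -2066)
t² = (-2066)² = 4268356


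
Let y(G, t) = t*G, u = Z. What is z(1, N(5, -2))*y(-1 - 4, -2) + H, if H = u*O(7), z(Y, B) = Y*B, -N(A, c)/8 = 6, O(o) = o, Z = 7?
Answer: -431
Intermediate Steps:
N(A, c) = -48 (N(A, c) = -8*6 = -48)
u = 7
y(G, t) = G*t
z(Y, B) = B*Y
H = 49 (H = 7*7 = 49)
z(1, N(5, -2))*y(-1 - 4, -2) + H = (-48*1)*((-1 - 4)*(-2)) + 49 = -(-240)*(-2) + 49 = -48*10 + 49 = -480 + 49 = -431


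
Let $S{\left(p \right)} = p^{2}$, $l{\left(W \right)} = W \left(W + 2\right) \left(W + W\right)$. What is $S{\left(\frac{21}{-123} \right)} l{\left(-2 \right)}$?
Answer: $0$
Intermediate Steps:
$l{\left(W \right)} = 2 W^{2} \left(2 + W\right)$ ($l{\left(W \right)} = W \left(2 + W\right) 2 W = W 2 W \left(2 + W\right) = 2 W^{2} \left(2 + W\right)$)
$S{\left(\frac{21}{-123} \right)} l{\left(-2 \right)} = \left(\frac{21}{-123}\right)^{2} \cdot 2 \left(-2\right)^{2} \left(2 - 2\right) = \left(21 \left(- \frac{1}{123}\right)\right)^{2} \cdot 2 \cdot 4 \cdot 0 = \left(- \frac{7}{41}\right)^{2} \cdot 0 = \frac{49}{1681} \cdot 0 = 0$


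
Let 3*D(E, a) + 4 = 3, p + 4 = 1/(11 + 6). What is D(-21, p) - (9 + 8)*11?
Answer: -562/3 ≈ -187.33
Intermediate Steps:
p = -67/17 (p = -4 + 1/(11 + 6) = -4 + 1/17 = -67/17 ≈ -3.9412)
D(E, a) = -1/3 (D(E, a) = -4/3 + (1/3)*3 = -4/3 + 1 = -1/3)
D(-21, p) - (9 + 8)*11 = -1/3 - (9 + 8)*11 = -1/3 - 17*11 = -1/3 - 1*187 = -1/3 - 187 = -562/3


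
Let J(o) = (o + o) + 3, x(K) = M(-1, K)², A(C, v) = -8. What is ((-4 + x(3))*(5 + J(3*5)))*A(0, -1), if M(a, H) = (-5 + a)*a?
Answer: -9728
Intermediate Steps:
M(a, H) = a*(-5 + a)
x(K) = 36 (x(K) = (-(-5 - 1))² = (-1*(-6))² = 6² = 36)
J(o) = 3 + 2*o (J(o) = 2*o + 3 = 3 + 2*o)
((-4 + x(3))*(5 + J(3*5)))*A(0, -1) = ((-4 + 36)*(5 + (3 + 2*(3*5))))*(-8) = (32*(5 + (3 + 2*15)))*(-8) = (32*(5 + (3 + 30)))*(-8) = (32*(5 + 33))*(-8) = (32*38)*(-8) = 1216*(-8) = -9728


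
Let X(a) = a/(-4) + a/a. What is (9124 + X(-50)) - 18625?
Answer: -18975/2 ≈ -9487.5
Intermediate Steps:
X(a) = 1 - a/4 (X(a) = a*(-1/4) + 1 = -a/4 + 1 = 1 - a/4)
(9124 + X(-50)) - 18625 = (9124 + (1 - 1/4*(-50))) - 18625 = (9124 + (1 + 25/2)) - 18625 = (9124 + 27/2) - 18625 = 18275/2 - 18625 = -18975/2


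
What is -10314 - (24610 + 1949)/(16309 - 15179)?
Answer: -11681379/1130 ≈ -10338.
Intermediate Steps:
-10314 - (24610 + 1949)/(16309 - 15179) = -10314 - 26559/1130 = -11681379/1130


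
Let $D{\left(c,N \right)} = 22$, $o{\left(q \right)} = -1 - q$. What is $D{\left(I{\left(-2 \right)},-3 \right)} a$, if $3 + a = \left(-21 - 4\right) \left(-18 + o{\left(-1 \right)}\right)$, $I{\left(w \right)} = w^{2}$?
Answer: $9834$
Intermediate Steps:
$a = 447$ ($a = -3 + \left(-21 - 4\right) \left(-18 - 0\right) = -3 - 25 \left(-18 + \left(-1 + 1\right)\right) = -3 - 25 \left(-18 + 0\right) = -3 - -450 = -3 + 450 = 447$)
$D{\left(I{\left(-2 \right)},-3 \right)} a = 22 \cdot 447 = 9834$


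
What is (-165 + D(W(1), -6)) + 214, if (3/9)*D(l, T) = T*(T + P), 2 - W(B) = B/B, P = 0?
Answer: 157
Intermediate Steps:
W(B) = 1 (W(B) = 2 - B/B = 2 - 1*1 = 2 - 1 = 1)
D(l, T) = 3*T² (D(l, T) = 3*(T*(T + 0)) = 3*(T*T) = 3*T²)
(-165 + D(W(1), -6)) + 214 = (-165 + 3*(-6)²) + 214 = (-165 + 3*36) + 214 = (-165 + 108) + 214 = -57 + 214 = 157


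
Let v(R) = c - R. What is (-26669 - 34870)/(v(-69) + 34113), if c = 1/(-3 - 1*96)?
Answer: -6092361/3384017 ≈ -1.8003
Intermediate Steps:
c = -1/99 (c = 1/(-3 - 96) = 1/(-99) = -1/99 ≈ -0.010101)
v(R) = -1/99 - R
(-26669 - 34870)/(v(-69) + 34113) = (-26669 - 34870)/((-1/99 - 1*(-69)) + 34113) = -61539/((-1/99 + 69) + 34113) = -61539/(6830/99 + 34113) = -61539/3384017/99 = -61539*99/3384017 = -6092361/3384017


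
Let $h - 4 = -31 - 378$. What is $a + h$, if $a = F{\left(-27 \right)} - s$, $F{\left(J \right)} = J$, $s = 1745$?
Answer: $-2177$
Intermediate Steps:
$h = -405$ ($h = 4 - 409 = -405$)
$a = -1772$ ($a = -27 - 1745 = -1772$)
$a + h = -1772 - 405 = -2177$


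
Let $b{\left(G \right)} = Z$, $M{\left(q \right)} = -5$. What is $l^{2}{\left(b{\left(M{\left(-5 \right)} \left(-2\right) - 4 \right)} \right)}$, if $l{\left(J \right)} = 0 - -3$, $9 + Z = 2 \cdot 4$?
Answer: $9$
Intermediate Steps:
$Z = -1$ ($Z = -9 + 2 \cdot 4 = -9 + 8 = -1$)
$b{\left(G \right)} = -1$
$l{\left(J \right)} = 3$ ($l{\left(J \right)} = 0 + 3 = 3$)
$l^{2}{\left(b{\left(M{\left(-5 \right)} \left(-2\right) - 4 \right)} \right)} = 3^{2} = 9$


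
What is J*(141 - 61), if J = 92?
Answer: 7360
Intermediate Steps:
J*(141 - 61) = 92*(141 - 61) = 92*80 = 7360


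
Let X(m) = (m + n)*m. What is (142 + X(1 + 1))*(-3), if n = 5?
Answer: -468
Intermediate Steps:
X(m) = m*(5 + m) (X(m) = (m + 5)*m = (5 + m)*m = m*(5 + m))
(142 + X(1 + 1))*(-3) = (142 + (1 + 1)*(5 + (1 + 1)))*(-3) = (142 + 2*(5 + 2))*(-3) = (142 + 2*7)*(-3) = (142 + 14)*(-3) = 156*(-3) = -468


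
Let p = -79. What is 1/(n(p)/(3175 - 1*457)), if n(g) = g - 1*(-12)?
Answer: -2718/67 ≈ -40.567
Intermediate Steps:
n(g) = 12 + g (n(g) = g + 12 = 12 + g)
1/(n(p)/(3175 - 1*457)) = 1/((12 - 79)/(3175 - 1*457)) = 1/(-67/(3175 - 457)) = 1/(-67/2718) = -2718/67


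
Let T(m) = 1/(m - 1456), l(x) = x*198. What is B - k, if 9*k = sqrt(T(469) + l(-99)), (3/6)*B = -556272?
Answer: -1112544 - 5*I*sqrt(763826469)/8883 ≈ -1.1125e+6 - 15.556*I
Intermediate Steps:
B = -1112544 (B = 2*(-556272) = -1112544)
l(x) = 198*x
T(m) = 1/(-1456 + m)
k = 5*I*sqrt(763826469)/8883 (k = sqrt(1/(-1456 + 469) + 198*(-99))/9 = sqrt(1/(-987) - 19602)/9 = sqrt(-1/987 - 19602)/9 = sqrt(-19347175/987)/9 = (5*I*sqrt(763826469)/987)/9 = 5*I*sqrt(763826469)/8883 ≈ 15.556*I)
B - k = -1112544 - 5*I*sqrt(763826469)/8883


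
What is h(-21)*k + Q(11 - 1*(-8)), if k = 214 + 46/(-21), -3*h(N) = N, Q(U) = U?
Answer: 4505/3 ≈ 1501.7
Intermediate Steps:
h(N) = -N/3
k = 4448/21 (k = 214 + 46*(-1/21) = 214 - 46/21 = 4448/21 ≈ 211.81)
h(-21)*k + Q(11 - 1*(-8)) = -1/3*(-21)*(4448/21) + (11 - 1*(-8)) = 7*(4448/21) + (11 + 8) = 4448/3 + 19 = 4505/3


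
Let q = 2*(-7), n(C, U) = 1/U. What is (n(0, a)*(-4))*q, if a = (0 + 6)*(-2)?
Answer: -14/3 ≈ -4.6667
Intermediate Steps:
a = -12 (a = 6*(-2) = -12)
q = -14
(n(0, a)*(-4))*q = (-4/(-12))*(-14) = -1/12*(-4)*(-14) = (1/3)*(-14) = -14/3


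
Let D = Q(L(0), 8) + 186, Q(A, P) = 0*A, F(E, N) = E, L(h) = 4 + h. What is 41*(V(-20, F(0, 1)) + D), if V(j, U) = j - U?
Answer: 6806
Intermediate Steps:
Q(A, P) = 0
D = 186 (D = 0 + 186 = 186)
41*(V(-20, F(0, 1)) + D) = 41*((-20 - 1*0) + 186) = 41*((-20 + 0) + 186) = 41*(-20 + 186) = 41*166 = 6806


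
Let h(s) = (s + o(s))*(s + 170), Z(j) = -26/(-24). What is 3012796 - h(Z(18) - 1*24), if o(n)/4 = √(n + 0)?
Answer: 434327999/144 - 8825*I*√33/18 ≈ 3.0162e+6 - 2816.4*I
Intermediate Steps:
o(n) = 4*√n (o(n) = 4*√(n + 0) = 4*√n)
Z(j) = 13/12 (Z(j) = -26*(-1/24) = 13/12)
h(s) = (170 + s)*(s + 4*√s) (h(s) = (s + 4*√s)*(s + 170) = (s + 4*√s)*(170 + s) = (170 + s)*(s + 4*√s))
3012796 - h(Z(18) - 1*24) = 3012796 - ((13/12 - 1*24)² + 4*(13/12 - 1*24)^(3/2) + 170*(13/12 - 1*24) + 680*√(13/12 - 1*24)) = 3012796 - ((13/12 - 24)² + 4*(13/12 - 24)^(3/2) + 170*(13/12 - 24) + 680*√(13/12 - 24)) = 3012796 - ((-275/12)² + 4*(-275/12)^(3/2) + 170*(-275/12) + 680*√(-275/12)) = 3012796 - (75625/144 + 4*(-1375*I*√33/72) - 23375/6 + 680*(5*I*√33/6)) = 3012796 - (75625/144 - 1375*I*√33/18 - 23375/6 + 1700*I*√33/3) = 3012796 - (-485375/144 + 8825*I*√33/18) = 3012796 + (485375/144 - 8825*I*√33/18) = 434327999/144 - 8825*I*√33/18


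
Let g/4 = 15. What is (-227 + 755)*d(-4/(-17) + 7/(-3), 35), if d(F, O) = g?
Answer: 31680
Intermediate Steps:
g = 60 (g = 4*15 = 60)
d(F, O) = 60
(-227 + 755)*d(-4/(-17) + 7/(-3), 35) = (-227 + 755)*60 = 528*60 = 31680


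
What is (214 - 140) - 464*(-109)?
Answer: 50650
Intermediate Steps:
(214 - 140) - 464*(-109) = 74 + 50576 = 50650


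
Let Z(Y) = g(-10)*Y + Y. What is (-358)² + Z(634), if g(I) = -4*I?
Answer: 154158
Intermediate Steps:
Z(Y) = 41*Y (Z(Y) = (-4*(-10))*Y + Y = 40*Y + Y = 41*Y)
(-358)² + Z(634) = (-358)² + 41*634 = 128164 + 25994 = 154158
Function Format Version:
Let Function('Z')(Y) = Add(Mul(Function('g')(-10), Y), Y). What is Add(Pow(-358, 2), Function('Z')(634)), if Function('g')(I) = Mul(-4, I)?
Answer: 154158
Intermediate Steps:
Function('Z')(Y) = Mul(41, Y) (Function('Z')(Y) = Add(Mul(Mul(-4, -10), Y), Y) = Add(Mul(40, Y), Y) = Mul(41, Y))
Add(Pow(-358, 2), Function('Z')(634)) = Add(Pow(-358, 2), Mul(41, 634)) = Add(128164, 25994) = 154158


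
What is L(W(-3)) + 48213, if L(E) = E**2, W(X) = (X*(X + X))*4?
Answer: 53397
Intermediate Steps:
W(X) = 8*X**2 (W(X) = (X*(2*X))*4 = (2*X**2)*4 = 8*X**2)
L(W(-3)) + 48213 = (8*(-3)**2)**2 + 48213 = (8*9)**2 + 48213 = 72**2 + 48213 = 5184 + 48213 = 53397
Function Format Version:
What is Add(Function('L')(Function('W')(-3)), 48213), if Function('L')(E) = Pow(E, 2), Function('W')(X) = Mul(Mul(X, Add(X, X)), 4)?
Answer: 53397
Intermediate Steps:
Function('W')(X) = Mul(8, Pow(X, 2)) (Function('W')(X) = Mul(Mul(X, Mul(2, X)), 4) = Mul(Mul(2, Pow(X, 2)), 4) = Mul(8, Pow(X, 2)))
Add(Function('L')(Function('W')(-3)), 48213) = Add(Pow(Mul(8, Pow(-3, 2)), 2), 48213) = Add(Pow(Mul(8, 9), 2), 48213) = Add(Pow(72, 2), 48213) = Add(5184, 48213) = 53397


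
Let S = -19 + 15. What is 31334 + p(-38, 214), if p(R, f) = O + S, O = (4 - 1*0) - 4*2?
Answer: 31326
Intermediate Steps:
S = -4
O = -4 (O = (4 + 0) - 8 = 4 - 8 = -4)
p(R, f) = -8 (p(R, f) = -4 - 4 = -8)
31334 + p(-38, 214) = 31334 - 8 = 31326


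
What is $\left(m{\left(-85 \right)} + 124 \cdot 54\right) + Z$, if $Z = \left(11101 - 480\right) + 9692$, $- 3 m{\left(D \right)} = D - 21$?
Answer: $\frac{81133}{3} \approx 27044.0$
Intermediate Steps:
$m{\left(D \right)} = 7 - \frac{D}{3}$ ($m{\left(D \right)} = - \frac{D - 21}{3} = - \frac{-21 + D}{3} = 7 - \frac{D}{3}$)
$Z = 20313$ ($Z = 10621 + 9692 = 20313$)
$\left(m{\left(-85 \right)} + 124 \cdot 54\right) + Z = \left(\left(7 - - \frac{85}{3}\right) + 124 \cdot 54\right) + 20313 = \left(\left(7 + \frac{85}{3}\right) + 6696\right) + 20313 = \left(\frac{106}{3} + 6696\right) + 20313 = \frac{20194}{3} + 20313 = \frac{81133}{3}$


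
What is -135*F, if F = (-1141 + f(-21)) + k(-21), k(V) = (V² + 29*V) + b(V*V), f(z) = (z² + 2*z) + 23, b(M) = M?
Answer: 60210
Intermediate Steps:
f(z) = 23 + z² + 2*z
k(V) = 2*V² + 29*V (k(V) = (V² + 29*V) + V*V = (V² + 29*V) + V² = 2*V² + 29*V)
F = -446 (F = (-1141 + (23 + (-21)² + 2*(-21))) - 21*(29 + 2*(-21)) = (-1141 + (23 + 441 - 42)) - 21*(29 - 42) = (-1141 + 422) - 21*(-13) = -719 + 273 = -446)
-135*F = -135*(-446) = 60210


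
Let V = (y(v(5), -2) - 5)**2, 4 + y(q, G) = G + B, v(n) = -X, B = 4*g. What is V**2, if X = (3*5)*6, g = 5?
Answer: 6561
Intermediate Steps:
B = 20 (B = 4*5 = 20)
X = 90 (X = 15*6 = 90)
v(n) = -90 (v(n) = -1*90 = -90)
y(q, G) = 16 + G (y(q, G) = -4 + (G + 20) = -4 + (20 + G) = 16 + G)
V = 81 (V = ((16 - 2) - 5)**2 = (14 - 5)**2 = 9**2 = 81)
V**2 = 81**2 = 6561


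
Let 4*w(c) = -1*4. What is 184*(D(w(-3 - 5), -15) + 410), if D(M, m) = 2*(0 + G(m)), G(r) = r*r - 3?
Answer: 157136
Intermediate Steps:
G(r) = -3 + r² (G(r) = r² - 3 = -3 + r²)
w(c) = -1 (w(c) = (-1*4)/4 = (¼)*(-4) = -1)
D(M, m) = -6 + 2*m² (D(M, m) = 2*(0 + (-3 + m²)) = 2*(-3 + m²) = -6 + 2*m²)
184*(D(w(-3 - 5), -15) + 410) = 184*((-6 + 2*(-15)²) + 410) = 184*((-6 + 2*225) + 410) = 184*((-6 + 450) + 410) = 184*(444 + 410) = 184*854 = 157136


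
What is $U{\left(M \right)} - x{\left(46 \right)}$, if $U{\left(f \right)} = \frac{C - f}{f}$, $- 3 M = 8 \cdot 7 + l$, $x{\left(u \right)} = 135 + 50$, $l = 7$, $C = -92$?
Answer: $- \frac{3814}{21} \approx -181.62$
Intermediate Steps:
$x{\left(u \right)} = 185$
$M = -21$ ($M = - \frac{8 \cdot 7 + 7}{3} = - \frac{56 + 7}{3} = \left(- \frac{1}{3}\right) 63 = -21$)
$U{\left(f \right)} = \frac{-92 - f}{f}$
$U{\left(M \right)} - x{\left(46 \right)} = \frac{-92 - -21}{-21} - 185 = - \frac{-92 + 21}{21} - 185 = \left(- \frac{1}{21}\right) \left(-71\right) - 185 = \frac{71}{21} - 185 = - \frac{3814}{21}$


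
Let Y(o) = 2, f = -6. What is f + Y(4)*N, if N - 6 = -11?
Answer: -16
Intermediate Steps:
N = -5 (N = 6 - 11 = -5)
f + Y(4)*N = -6 + 2*(-5) = -6 - 10 = -16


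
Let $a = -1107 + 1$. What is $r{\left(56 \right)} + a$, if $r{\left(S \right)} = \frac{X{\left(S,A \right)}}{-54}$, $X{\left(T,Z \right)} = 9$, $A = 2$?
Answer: $- \frac{6637}{6} \approx -1106.2$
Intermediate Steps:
$a = -1106$
$r{\left(S \right)} = - \frac{1}{6}$ ($r{\left(S \right)} = \frac{9}{-54} = 9 \left(- \frac{1}{54}\right) = - \frac{1}{6}$)
$r{\left(56 \right)} + a = - \frac{1}{6} - 1106 = - \frac{6637}{6}$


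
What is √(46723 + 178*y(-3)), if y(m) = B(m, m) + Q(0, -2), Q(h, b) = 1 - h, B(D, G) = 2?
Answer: √47257 ≈ 217.39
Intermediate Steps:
y(m) = 3 (y(m) = 2 + (1 - 1*0) = 2 + (1 + 0) = 2 + 1 = 3)
√(46723 + 178*y(-3)) = √(46723 + 178*3) = √(46723 + 534) = √47257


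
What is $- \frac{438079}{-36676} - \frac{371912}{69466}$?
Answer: $\frac{8395675651}{1273867508} \approx 6.5907$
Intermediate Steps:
$- \frac{438079}{-36676} - \frac{371912}{69466} = \left(-438079\right) \left(- \frac{1}{36676}\right) - \frac{185956}{34733} = \frac{438079}{36676} - \frac{185956}{34733} = \frac{8395675651}{1273867508}$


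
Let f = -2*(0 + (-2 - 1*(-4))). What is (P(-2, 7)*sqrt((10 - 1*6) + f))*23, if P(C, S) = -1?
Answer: 0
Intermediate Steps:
f = -4 (f = -2*(0 + (-2 + 4)) = -2*(0 + 2) = -2*2 = -4)
(P(-2, 7)*sqrt((10 - 1*6) + f))*23 = -sqrt((10 - 1*6) - 4)*23 = -sqrt((10 - 6) - 4)*23 = -sqrt(4 - 4)*23 = -sqrt(0)*23 = -1*0*23 = 0*23 = 0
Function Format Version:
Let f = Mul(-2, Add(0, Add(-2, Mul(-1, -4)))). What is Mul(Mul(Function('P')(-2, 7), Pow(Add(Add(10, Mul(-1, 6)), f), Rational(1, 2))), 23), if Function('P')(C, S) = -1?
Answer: 0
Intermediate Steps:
f = -4 (f = Mul(-2, Add(0, Add(-2, 4))) = Mul(-2, Add(0, 2)) = Mul(-2, 2) = -4)
Mul(Mul(Function('P')(-2, 7), Pow(Add(Add(10, Mul(-1, 6)), f), Rational(1, 2))), 23) = Mul(Mul(-1, Pow(Add(Add(10, Mul(-1, 6)), -4), Rational(1, 2))), 23) = Mul(Mul(-1, Pow(Add(Add(10, -6), -4), Rational(1, 2))), 23) = Mul(Mul(-1, Pow(Add(4, -4), Rational(1, 2))), 23) = Mul(Mul(-1, Pow(0, Rational(1, 2))), 23) = Mul(Mul(-1, 0), 23) = Mul(0, 23) = 0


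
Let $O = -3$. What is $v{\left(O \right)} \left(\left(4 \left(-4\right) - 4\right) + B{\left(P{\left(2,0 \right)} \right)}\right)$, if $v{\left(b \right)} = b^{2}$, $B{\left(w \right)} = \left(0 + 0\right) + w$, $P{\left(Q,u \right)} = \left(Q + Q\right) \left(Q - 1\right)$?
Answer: $-144$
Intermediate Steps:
$P{\left(Q,u \right)} = 2 Q \left(-1 + Q\right)$
$B{\left(w \right)} = w$ ($B{\left(w \right)} = 0 + w = w$)
$v{\left(O \right)} \left(\left(4 \left(-4\right) - 4\right) + B{\left(P{\left(2,0 \right)} \right)}\right) = \left(-3\right)^{2} \left(\left(4 \left(-4\right) - 4\right) + 2 \cdot 2 \left(-1 + 2\right)\right) = 9 \left(\left(-16 - 4\right) + 2 \cdot 2 \cdot 1\right) = 9 \left(-20 + 4\right) = 9 \left(-16\right) = -144$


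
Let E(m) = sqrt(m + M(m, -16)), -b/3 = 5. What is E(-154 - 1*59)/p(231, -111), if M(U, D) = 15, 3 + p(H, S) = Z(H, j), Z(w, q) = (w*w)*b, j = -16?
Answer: -I*sqrt(22)/266806 ≈ -1.758e-5*I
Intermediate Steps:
b = -15 (b = -3*5 = -15)
Z(w, q) = -15*w**2 (Z(w, q) = (w*w)*(-15) = w**2*(-15) = -15*w**2)
p(H, S) = -3 - 15*H**2
E(m) = sqrt(15 + m) (E(m) = sqrt(m + 15) = sqrt(15 + m))
E(-154 - 1*59)/p(231, -111) = sqrt(15 + (-154 - 1*59))/(-3 - 15*231**2) = sqrt(15 + (-154 - 59))/(-3 - 15*53361) = sqrt(15 - 213)/(-3 - 800415) = sqrt(-198)/(-800418) = (3*I*sqrt(22))*(-1/800418) = -I*sqrt(22)/266806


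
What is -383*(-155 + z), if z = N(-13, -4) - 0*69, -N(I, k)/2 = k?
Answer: 56301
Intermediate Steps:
N(I, k) = -2*k
z = 8 (z = -2*(-4) - 0*69 = 8 - 1*0 = 8 + 0 = 8)
-383*(-155 + z) = -383*(-155 + 8) = -383*(-147) = 56301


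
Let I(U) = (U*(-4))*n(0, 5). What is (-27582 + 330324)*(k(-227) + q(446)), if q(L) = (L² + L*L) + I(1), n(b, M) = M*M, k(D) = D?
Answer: 120341458710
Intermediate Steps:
n(b, M) = M²
I(U) = -100*U (I(U) = (U*(-4))*5² = -4*U*25 = -100*U)
q(L) = -100 + 2*L² (q(L) = (L² + L*L) - 100*1 = (L² + L²) - 100 = 2*L² - 100 = -100 + 2*L²)
(-27582 + 330324)*(k(-227) + q(446)) = (-27582 + 330324)*(-227 + (-100 + 2*446²)) = 302742*(-227 + (-100 + 2*198916)) = 302742*(-227 + (-100 + 397832)) = 302742*(-227 + 397732) = 302742*397505 = 120341458710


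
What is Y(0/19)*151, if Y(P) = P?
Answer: 0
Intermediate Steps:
Y(0/19)*151 = (0/19)*151 = (0*(1/19))*151 = 0*151 = 0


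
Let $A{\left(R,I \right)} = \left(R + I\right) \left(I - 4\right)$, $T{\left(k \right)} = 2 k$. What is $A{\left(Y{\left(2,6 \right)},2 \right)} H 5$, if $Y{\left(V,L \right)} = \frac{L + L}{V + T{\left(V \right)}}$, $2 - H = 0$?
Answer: $-80$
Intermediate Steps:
$H = 2$ ($H = 2 - 0 = 2 + 0 = 2$)
$Y{\left(V,L \right)} = \frac{2 L}{3 V}$ ($Y{\left(V,L \right)} = \frac{L + L}{V + 2 V} = \frac{2 L}{3 V}$)
$A{\left(R,I \right)} = \left(-4 + I\right) \left(I + R\right)$ ($A{\left(R,I \right)} = \left(I + R\right) \left(-4 + I\right) = \left(-4 + I\right) \left(I + R\right)$)
$A{\left(Y{\left(2,6 \right)},2 \right)} H 5 = \left(2^{2} - 8 - 4 \cdot \frac{2}{3} \cdot 6 \cdot \frac{1}{2} + 2 \cdot \frac{2}{3} \cdot 6 \cdot \frac{1}{2}\right) 2 \cdot 5 = \left(4 - 8 - 4 \cdot \frac{2}{3} \cdot 6 \cdot \frac{1}{2} + 2 \cdot \frac{2}{3} \cdot 6 \cdot \frac{1}{2}\right) 2 \cdot 5 = \left(4 - 8 - 8 + 2 \cdot 2\right) 2 \cdot 5 = \left(4 - 8 - 8 + 4\right) 2 \cdot 5 = \left(-8\right) 2 \cdot 5 = \left(-16\right) 5 = -80$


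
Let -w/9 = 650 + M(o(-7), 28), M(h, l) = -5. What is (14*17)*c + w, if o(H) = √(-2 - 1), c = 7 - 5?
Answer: -5329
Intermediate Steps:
c = 2
o(H) = I*√3 (o(H) = √(-3) = I*√3)
w = -5805 (w = -9*(650 - 5) = -9*645 = -5805)
(14*17)*c + w = (14*17)*2 - 5805 = 238*2 - 5805 = 476 - 5805 = -5329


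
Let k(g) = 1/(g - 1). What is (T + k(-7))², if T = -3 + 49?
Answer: 134689/64 ≈ 2104.5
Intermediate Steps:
k(g) = 1/(-1 + g)
T = 46
(T + k(-7))² = (46 + 1/(-1 - 7))² = (46 + 1/(-8))² = (46 - ⅛)² = (367/8)² = 134689/64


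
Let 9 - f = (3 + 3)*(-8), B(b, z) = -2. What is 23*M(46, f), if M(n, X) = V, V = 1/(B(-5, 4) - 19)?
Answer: -23/21 ≈ -1.0952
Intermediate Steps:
f = 57 (f = 9 - (3 + 3)*(-8) = 9 - 6*(-8) = 9 - 1*(-48) = 9 + 48 = 57)
V = -1/21 (V = 1/(-2 - 19) = 1/(-21) = -1/21 ≈ -0.047619)
M(n, X) = -1/21
23*M(46, f) = 23*(-1/21) = -23/21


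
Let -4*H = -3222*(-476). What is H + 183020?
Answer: -200398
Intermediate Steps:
H = -383418 (H = -(-1611)*(-476)/2 = -1/4*1533672 = -383418)
H + 183020 = -383418 + 183020 = -200398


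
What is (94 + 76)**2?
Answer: 28900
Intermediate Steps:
(94 + 76)**2 = 170**2 = 28900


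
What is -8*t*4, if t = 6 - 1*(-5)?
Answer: -352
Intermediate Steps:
t = 11 (t = 6 + 5 = 11)
-8*t*4 = -8*11*4 = -88*4 = -352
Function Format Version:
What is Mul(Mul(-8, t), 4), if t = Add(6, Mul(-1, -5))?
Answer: -352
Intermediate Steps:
t = 11 (t = Add(6, 5) = 11)
Mul(Mul(-8, t), 4) = Mul(Mul(-8, 11), 4) = Mul(-88, 4) = -352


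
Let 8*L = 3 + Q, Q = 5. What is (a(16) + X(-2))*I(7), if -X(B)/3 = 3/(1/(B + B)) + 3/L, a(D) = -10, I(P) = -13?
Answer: -221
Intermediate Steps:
L = 1 (L = (3 + 5)/8 = (⅛)*8 = 1)
X(B) = -9 - 18*B (X(B) = -3*(3/(1/(B + B)) + 3/1) = -3*(3/(1/(2*B)) + 3*1) = -3*(3/((1/(2*B))) + 3) = -3*(3*(2*B) + 3) = -3*(6*B + 3) = -3*(3 + 6*B) = -9 - 18*B)
(a(16) + X(-2))*I(7) = (-10 + (-9 - 18*(-2)))*(-13) = (-10 + (-9 + 36))*(-13) = (-10 + 27)*(-13) = 17*(-13) = -221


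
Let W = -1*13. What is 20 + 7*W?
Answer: -71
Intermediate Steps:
W = -13
20 + 7*W = 20 + 7*(-13) = 20 - 91 = -71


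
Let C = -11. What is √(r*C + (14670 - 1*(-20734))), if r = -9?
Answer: √35503 ≈ 188.42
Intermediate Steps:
√(r*C + (14670 - 1*(-20734))) = √(-9*(-11) + (14670 - 1*(-20734))) = √(99 + (14670 + 20734)) = √(99 + 35404) = √35503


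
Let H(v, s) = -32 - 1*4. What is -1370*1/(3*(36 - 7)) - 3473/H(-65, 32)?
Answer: 84277/1044 ≈ 80.725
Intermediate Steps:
H(v, s) = -36 (H(v, s) = -32 - 4 = -36)
-1370*1/(3*(36 - 7)) - 3473/H(-65, 32) = -1370*1/(3*(36 - 7)) - 3473/(-36) = -1370/(3*29) - 3473*(-1/36) = -1370/87 + 3473/36 = 84277/1044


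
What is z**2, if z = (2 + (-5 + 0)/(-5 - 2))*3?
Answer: 3249/49 ≈ 66.306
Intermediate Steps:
z = 57/7 (z = (2 - 5/(-7))*3 = (2 - 5*(-1/7))*3 = (2 + 5/7)*3 = (19/7)*3 = 57/7 ≈ 8.1429)
z**2 = (57/7)**2 = 3249/49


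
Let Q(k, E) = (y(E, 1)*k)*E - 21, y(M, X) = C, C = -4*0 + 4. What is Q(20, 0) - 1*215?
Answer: -236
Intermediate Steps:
C = 4 (C = 0 + 4 = 4)
y(M, X) = 4
Q(k, E) = -21 + 4*E*k (Q(k, E) = (4*k)*E - 21 = 4*E*k - 21 = -21 + 4*E*k)
Q(20, 0) - 1*215 = (-21 + 4*0*20) - 1*215 = (-21 + 0) - 215 = -21 - 215 = -236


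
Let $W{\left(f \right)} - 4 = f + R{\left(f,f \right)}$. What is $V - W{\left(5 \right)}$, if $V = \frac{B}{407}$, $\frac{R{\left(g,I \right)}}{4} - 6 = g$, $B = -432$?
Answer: $- \frac{22003}{407} \approx -54.061$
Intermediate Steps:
$R{\left(g,I \right)} = 24 + 4 g$
$W{\left(f \right)} = 28 + 5 f$ ($W{\left(f \right)} = 4 + \left(f + \left(24 + 4 f\right)\right) = 4 + \left(24 + 5 f\right) = 28 + 5 f$)
$V = - \frac{432}{407} \approx -1.0614$
$V - W{\left(5 \right)} = - \frac{432}{407} - \left(28 + 5 \cdot 5\right) = - \frac{432}{407} - \left(28 + 25\right) = - \frac{432}{407} - 53 = - \frac{22003}{407}$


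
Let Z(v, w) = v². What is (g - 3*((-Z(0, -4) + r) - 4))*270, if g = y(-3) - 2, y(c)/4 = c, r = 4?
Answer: -3780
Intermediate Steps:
y(c) = 4*c
g = -14 (g = 4*(-3) - 2 = -12 - 2 = -14)
(g - 3*((-Z(0, -4) + r) - 4))*270 = (-14 - 3*((-1*0² + 4) - 4))*270 = (-14 - 3*((-1*0 + 4) - 4))*270 = (-14 - 3*((0 + 4) - 4))*270 = (-14 - 3*(4 - 4))*270 = (-14 - 3*0)*270 = (-14 + 0)*270 = -14*270 = -3780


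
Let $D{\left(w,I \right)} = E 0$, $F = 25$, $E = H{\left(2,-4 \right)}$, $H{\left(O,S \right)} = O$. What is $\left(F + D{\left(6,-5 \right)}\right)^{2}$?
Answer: $625$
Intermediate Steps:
$E = 2$
$D{\left(w,I \right)} = 0$ ($D{\left(w,I \right)} = 2 \cdot 0 = 0$)
$\left(F + D{\left(6,-5 \right)}\right)^{2} = \left(25 + 0\right)^{2} = 25^{2} = 625$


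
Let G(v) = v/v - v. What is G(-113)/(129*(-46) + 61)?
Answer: -114/5873 ≈ -0.019411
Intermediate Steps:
G(v) = 1 - v
G(-113)/(129*(-46) + 61) = (1 - 1*(-113))/(129*(-46) + 61) = (1 + 113)/(-5934 + 61) = 114/(-5873) = 114*(-1/5873) = -114/5873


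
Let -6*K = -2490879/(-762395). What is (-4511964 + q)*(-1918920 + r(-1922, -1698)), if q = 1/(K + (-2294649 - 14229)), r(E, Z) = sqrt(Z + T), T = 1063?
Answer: 30481309331594221281684240/3520554915913 - 15884617040624007922*I*sqrt(635)/3520554915913 ≈ 8.6581e+12 - 1.137e+8*I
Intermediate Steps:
K = -830293/1524790 (K = -(-830293)/(2*(-762395)) = -(-830293)*(-1)/(2*762395) = -1/6*2490879/762395 = -830293/1524790 ≈ -0.54453)
r(E, Z) = sqrt(1063 + Z) (r(E, Z) = sqrt(Z + 1063) = sqrt(1063 + Z))
q = -1524790/3520554915913 (q = 1/(-830293/1524790 + (-2294649 - 14229)) = 1/(-830293/1524790 - 2308878) = 1/(-3520554915913/1524790) = -1524790/3520554915913 ≈ -4.3311e-7)
(-4511964 + q)*(-1918920 + r(-1922, -1698)) = (-4511964 - 1524790/3520554915913)*(-1918920 + sqrt(1063 - 1698)) = -15884617040624007922*(-1918920 + sqrt(-635))/3520554915913 = -15884617040624007922*(-1918920 + I*sqrt(635))/3520554915913 = 30481309331594221281684240/3520554915913 - 15884617040624007922*I*sqrt(635)/3520554915913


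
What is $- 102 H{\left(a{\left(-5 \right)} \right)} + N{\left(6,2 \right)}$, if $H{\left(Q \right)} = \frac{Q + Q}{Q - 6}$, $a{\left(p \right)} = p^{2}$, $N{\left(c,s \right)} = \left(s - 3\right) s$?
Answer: $- \frac{5138}{19} \approx -270.42$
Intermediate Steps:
$N{\left(c,s \right)} = s \left(-3 + s\right)$ ($N{\left(c,s \right)} = \left(-3 + s\right) s = s \left(-3 + s\right)$)
$H{\left(Q \right)} = \frac{2 Q}{-6 + Q}$
$- 102 H{\left(a{\left(-5 \right)} \right)} + N{\left(6,2 \right)} = - 102 \frac{2 \left(-5\right)^{2}}{-6 + \left(-5\right)^{2}} + 2 \left(-3 + 2\right) = - 102 \cdot 2 \cdot 25 \frac{1}{-6 + 25} + 2 \left(-1\right) = - 102 \cdot 2 \cdot 25 \cdot \frac{1}{19} - 2 = \left(-102\right) \frac{50}{19} - 2 = - \frac{5100}{19} - 2 = - \frac{5138}{19}$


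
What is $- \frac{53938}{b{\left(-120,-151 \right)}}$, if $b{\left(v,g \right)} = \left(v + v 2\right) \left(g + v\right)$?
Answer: $- \frac{26969}{48780} \approx -0.55287$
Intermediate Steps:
$b{\left(v,g \right)} = 3 v \left(g + v\right)$ ($b{\left(v,g \right)} = \left(v + 2 v\right) \left(g + v\right) = 3 v \left(g + v\right)$)
$- \frac{53938}{b{\left(-120,-151 \right)}} = - \frac{53938}{3 \left(-120\right) \left(-151 - 120\right)} = - \frac{53938}{3 \left(-120\right) \left(-271\right)} = - \frac{53938}{97560} = \left(-53938\right) \frac{1}{97560} = - \frac{26969}{48780}$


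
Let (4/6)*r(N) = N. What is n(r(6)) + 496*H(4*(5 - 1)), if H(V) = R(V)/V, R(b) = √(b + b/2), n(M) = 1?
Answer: 1 + 62*√6 ≈ 152.87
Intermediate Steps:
r(N) = 3*N/2
R(b) = √6*√b/2 (R(b) = √(b + b*(½)) = √(b + b/2) = √(3*b/2) = √6*√b/2)
H(V) = √6/(2*√V) (H(V) = (√6*√V/2)/V = √6/(2*√V))
n(r(6)) + 496*H(4*(5 - 1)) = 1 + 496*(√6/(2*√(4*(5 - 1)))) = 1 + 496*(√6/(2*√(4*4))) = 1 + 496*(√6/(2*√16)) = 1 + 496*((½)*√6*(¼)) = 1 + 496*(√6/8) = 1 + 62*√6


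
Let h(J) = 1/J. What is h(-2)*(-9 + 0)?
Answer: 9/2 ≈ 4.5000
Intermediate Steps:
h(-2)*(-9 + 0) = (-9 + 0)/(-2) = -1/2*(-9) = 9/2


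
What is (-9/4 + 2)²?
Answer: 1/16 ≈ 0.062500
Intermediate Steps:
(-9/4 + 2)² = (-¼)² = 1/16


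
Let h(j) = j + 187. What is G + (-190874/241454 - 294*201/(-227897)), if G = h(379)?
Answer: 15557924188703/27513321119 ≈ 565.47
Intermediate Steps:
h(j) = 187 + j
G = 566 (G = 187 + 379 = 566)
G + (-190874/241454 - 294*201/(-227897)) = 566 + (-190874/241454 - 294*201/(-227897)) = 566 + (-190874*1/241454 - 59094*(-1/227897)) = 566 + (-95437/120727 + 59094/227897) = 566 - 14615564651/27513321119 = 15557924188703/27513321119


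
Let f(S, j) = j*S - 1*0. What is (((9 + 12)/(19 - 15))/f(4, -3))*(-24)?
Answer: 21/2 ≈ 10.500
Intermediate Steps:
f(S, j) = S*j (f(S, j) = S*j + 0 = S*j)
(((9 + 12)/(19 - 15))/f(4, -3))*(-24) = (((9 + 12)/(19 - 15))/((4*(-3))))*(-24) = ((21/4)/(-12))*(-24) = ((21*(¼))*(-1/12))*(-24) = ((21/4)*(-1/12))*(-24) = -7/16*(-24) = 21/2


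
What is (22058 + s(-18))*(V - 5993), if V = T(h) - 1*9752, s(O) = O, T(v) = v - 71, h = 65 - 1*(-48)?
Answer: -346094120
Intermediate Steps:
h = 113 (h = 65 + 48 = 113)
T(v) = -71 + v
V = -9710 (V = (-71 + 113) - 1*9752 = 42 - 9752 = -9710)
(22058 + s(-18))*(V - 5993) = (22058 - 18)*(-9710 - 5993) = 22040*(-15703) = -346094120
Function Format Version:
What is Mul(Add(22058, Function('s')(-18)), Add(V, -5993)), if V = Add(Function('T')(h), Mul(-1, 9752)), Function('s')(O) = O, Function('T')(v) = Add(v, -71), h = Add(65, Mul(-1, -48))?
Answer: -346094120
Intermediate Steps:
h = 113 (h = Add(65, 48) = 113)
Function('T')(v) = Add(-71, v)
V = -9710 (V = Add(Add(-71, 113), Mul(-1, 9752)) = Add(42, -9752) = -9710)
Mul(Add(22058, Function('s')(-18)), Add(V, -5993)) = Mul(Add(22058, -18), Add(-9710, -5993)) = Mul(22040, -15703) = -346094120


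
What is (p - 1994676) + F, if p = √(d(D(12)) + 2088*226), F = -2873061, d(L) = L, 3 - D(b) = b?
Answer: -4867737 + 3*√52431 ≈ -4.8670e+6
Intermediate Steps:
D(b) = 3 - b
p = 3*√52431 (p = √((3 - 1*12) + 2088*226) = √((3 - 12) + 471888) = √(-9 + 471888) = √471879 = 3*√52431 ≈ 686.93)
(p - 1994676) + F = (3*√52431 - 1994676) - 2873061 = (-1994676 + 3*√52431) - 2873061 = -4867737 + 3*√52431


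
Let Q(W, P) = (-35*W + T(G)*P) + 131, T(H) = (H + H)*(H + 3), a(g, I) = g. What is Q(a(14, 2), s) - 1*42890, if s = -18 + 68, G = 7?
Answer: -36249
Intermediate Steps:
T(H) = 2*H*(3 + H) (T(H) = (2*H)*(3 + H) = 2*H*(3 + H))
s = 50
Q(W, P) = 131 - 35*W + 140*P (Q(W, P) = (-35*W + (2*7*(3 + 7))*P) + 131 = (-35*W + (2*7*10)*P) + 131 = (-35*W + 140*P) + 131 = 131 - 35*W + 140*P)
Q(a(14, 2), s) - 1*42890 = (131 - 35*14 + 140*50) - 1*42890 = (131 - 490 + 7000) - 42890 = 6641 - 42890 = -36249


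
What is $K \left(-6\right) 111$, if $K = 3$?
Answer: $-1998$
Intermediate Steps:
$K \left(-6\right) 111 = 3 \left(-6\right) 111 = \left(-18\right) 111 = -1998$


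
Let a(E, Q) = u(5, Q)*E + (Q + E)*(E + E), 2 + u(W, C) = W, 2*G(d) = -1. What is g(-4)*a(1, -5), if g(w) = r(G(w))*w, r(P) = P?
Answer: -10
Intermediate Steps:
G(d) = -½ (G(d) = (½)*(-1) = -½)
u(W, C) = -2 + W
a(E, Q) = 3*E + 2*E*(E + Q) (a(E, Q) = (-2 + 5)*E + (Q + E)*(E + E) = 3*E + (E + Q)*(2*E) = 3*E + 2*E*(E + Q))
g(w) = -w/2
g(-4)*a(1, -5) = (-½*(-4))*(1*(3 + 2*1 + 2*(-5))) = 2*(1*(3 + 2 - 10)) = 2*(1*(-5)) = 2*(-5) = -10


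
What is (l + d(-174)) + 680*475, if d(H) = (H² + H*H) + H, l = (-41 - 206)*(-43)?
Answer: 393999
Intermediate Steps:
l = 10621 (l = -247*(-43) = 10621)
d(H) = H + 2*H² (d(H) = (H² + H²) + H = 2*H² + H = H + 2*H²)
(l + d(-174)) + 680*475 = (10621 - 174*(1 + 2*(-174))) + 680*475 = (10621 - 174*(1 - 348)) + 323000 = (10621 - 174*(-347)) + 323000 = (10621 + 60378) + 323000 = 70999 + 323000 = 393999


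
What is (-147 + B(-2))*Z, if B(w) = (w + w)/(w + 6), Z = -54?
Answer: 7992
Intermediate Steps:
B(w) = 2*w/(6 + w) (B(w) = (2*w)/(6 + w) = 2*w/(6 + w))
(-147 + B(-2))*Z = (-147 + 2*(-2)/(6 - 2))*(-54) = (-147 + 2*(-2)/4)*(-54) = (-147 + 2*(-2)*(1/4))*(-54) = (-147 - 1)*(-54) = -148*(-54) = 7992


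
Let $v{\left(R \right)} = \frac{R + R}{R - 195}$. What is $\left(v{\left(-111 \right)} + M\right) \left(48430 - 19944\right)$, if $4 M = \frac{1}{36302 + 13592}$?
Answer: $\frac{105175482209}{5089188} \approx 20666.0$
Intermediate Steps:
$v{\left(R \right)} = \frac{2 R}{-195 + R}$
$M = \frac{1}{199576}$ ($M = \frac{1}{4 \left(36302 + 13592\right)} = \frac{1}{4 \cdot 49894} = \frac{1}{4} \cdot \frac{1}{49894} = \frac{1}{199576} \approx 5.0106 \cdot 10^{-6}$)
$\left(v{\left(-111 \right)} + M\right) \left(48430 - 19944\right) = \left(2 \left(-111\right) \frac{1}{-195 - 111} + \frac{1}{199576}\right) \left(48430 - 19944\right) = \left(2 \left(-111\right) \frac{1}{-306} + \frac{1}{199576}\right) 28486 = \left(2 \left(-111\right) \left(- \frac{1}{306}\right) + \frac{1}{199576}\right) 28486 = \left(\frac{37}{51} + \frac{1}{199576}\right) 28486 = \frac{7384363}{10178376} \cdot 28486 = \frac{105175482209}{5089188}$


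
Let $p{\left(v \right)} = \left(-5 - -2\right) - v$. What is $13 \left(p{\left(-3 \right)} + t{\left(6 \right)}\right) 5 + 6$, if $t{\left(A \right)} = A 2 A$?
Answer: $4686$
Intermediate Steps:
$t{\left(A \right)} = 2 A^{2}$ ($t{\left(A \right)} = 2 A A = 2 A^{2}$)
$p{\left(v \right)} = -3 - v$ ($p{\left(v \right)} = \left(-5 + 2\right) - v = -3 - v$)
$13 \left(p{\left(-3 \right)} + t{\left(6 \right)}\right) 5 + 6 = 13 \left(\left(-3 - -3\right) + 2 \cdot 6^{2}\right) 5 + 6 = 13 \left(\left(-3 + 3\right) + 2 \cdot 36\right) 5 + 6 = 13 \left(0 + 72\right) 5 + 6 = 13 \cdot 72 \cdot 5 + 6 = 13 \cdot 360 + 6 = 4680 + 6 = 4686$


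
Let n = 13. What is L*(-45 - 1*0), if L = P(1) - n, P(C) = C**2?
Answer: 540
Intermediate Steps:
L = -12 (L = 1**2 - 1*13 = 1 - 13 = -12)
L*(-45 - 1*0) = -12*(-45 - 1*0) = -12*(-45 + 0) = -12*(-45) = 540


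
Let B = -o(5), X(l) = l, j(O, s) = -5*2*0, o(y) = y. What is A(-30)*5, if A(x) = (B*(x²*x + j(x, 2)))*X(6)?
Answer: 4050000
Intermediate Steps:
j(O, s) = 0 (j(O, s) = -10*0 = 0)
B = -5 (B = -1*5 = -5)
A(x) = -30*x³ (A(x) = -5*(x²*x + 0)*6 = -5*(x³ + 0)*6 = -5*x³*6 = -30*x³)
A(-30)*5 = -30*(-30)³*5 = -30*(-27000)*5 = 810000*5 = 4050000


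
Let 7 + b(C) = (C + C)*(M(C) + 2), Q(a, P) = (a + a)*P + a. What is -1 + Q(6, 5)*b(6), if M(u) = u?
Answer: 5873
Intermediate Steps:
Q(a, P) = a + 2*P*a (Q(a, P) = (2*a)*P + a = 2*P*a + a = a + 2*P*a)
b(C) = -7 + 2*C*(2 + C) (b(C) = -7 + (C + C)*(C + 2) = -7 + (2*C)*(2 + C) = -7 + 2*C*(2 + C))
-1 + Q(6, 5)*b(6) = -1 + (6*(1 + 2*5))*(-7 + 2*6² + 4*6) = -1 + (6*(1 + 10))*(-7 + 2*36 + 24) = -1 + (6*11)*(-7 + 72 + 24) = -1 + 66*89 = -1 + 5874 = 5873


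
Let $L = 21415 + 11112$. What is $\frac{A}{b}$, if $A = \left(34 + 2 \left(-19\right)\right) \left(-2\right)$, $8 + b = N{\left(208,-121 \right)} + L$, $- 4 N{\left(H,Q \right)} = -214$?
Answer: $\frac{16}{65145} \approx 0.00024561$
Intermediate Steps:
$N{\left(H,Q \right)} = \frac{107}{2}$ ($N{\left(H,Q \right)} = \left(- \frac{1}{4}\right) \left(-214\right) = \frac{107}{2}$)
$L = 32527$
$b = \frac{65145}{2}$ ($b = -8 + \left(\frac{107}{2} + 32527\right) = -8 + \frac{65161}{2} = \frac{65145}{2} \approx 32573.0$)
$A = 8$ ($A = \left(34 - 38\right) \left(-2\right) = \left(-4\right) \left(-2\right) = 8$)
$\frac{A}{b} = \frac{8}{\frac{65145}{2}} = 8 \cdot \frac{2}{65145} = \frac{16}{65145}$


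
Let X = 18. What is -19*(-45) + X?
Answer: 873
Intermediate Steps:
-19*(-45) + X = -19*(-45) + 18 = 855 + 18 = 873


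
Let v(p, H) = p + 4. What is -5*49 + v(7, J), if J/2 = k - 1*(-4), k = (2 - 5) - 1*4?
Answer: -234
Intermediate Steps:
k = -7 (k = -3 - 4 = -7)
J = -6 (J = 2*(-7 - 1*(-4)) = 2*(-7 + 4) = 2*(-3) = -6)
v(p, H) = 4 + p
-5*49 + v(7, J) = -5*49 + (4 + 7) = -245 + 11 = -234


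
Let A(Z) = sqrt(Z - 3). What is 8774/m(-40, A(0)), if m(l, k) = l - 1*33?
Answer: -8774/73 ≈ -120.19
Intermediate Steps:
A(Z) = sqrt(-3 + Z)
m(l, k) = -33 + l (m(l, k) = l - 33 = -33 + l)
8774/m(-40, A(0)) = 8774/(-33 - 40) = 8774/(-73) = 8774*(-1/73) = -8774/73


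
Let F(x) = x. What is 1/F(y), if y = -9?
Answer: -⅑ ≈ -0.11111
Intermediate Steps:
1/F(y) = 1/(-9) = -⅑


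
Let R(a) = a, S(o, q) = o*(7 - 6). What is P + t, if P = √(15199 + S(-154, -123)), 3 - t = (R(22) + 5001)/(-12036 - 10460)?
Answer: 72511/22496 + √15045 ≈ 125.88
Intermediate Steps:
S(o, q) = o (S(o, q) = o*1 = o)
t = 72511/22496 (t = 3 - (22 + 5001)/(-12036 - 10460) = 3 - 5023/(-22496) = 3 - 5023*(-1)/22496 = 3 - 1*(-5023/22496) = 3 + 5023/22496 = 72511/22496 ≈ 3.2233)
P = √15045 (P = √(15199 - 154) = √15045 ≈ 122.66)
P + t = √15045 + 72511/22496 = 72511/22496 + √15045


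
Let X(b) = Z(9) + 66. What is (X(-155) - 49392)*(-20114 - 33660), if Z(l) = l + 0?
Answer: 2651972358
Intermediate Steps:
Z(l) = l
X(b) = 75 (X(b) = 9 + 66 = 75)
(X(-155) - 49392)*(-20114 - 33660) = (75 - 49392)*(-20114 - 33660) = -49317*(-53774) = 2651972358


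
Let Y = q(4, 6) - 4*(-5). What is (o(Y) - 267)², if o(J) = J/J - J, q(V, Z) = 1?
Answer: 82369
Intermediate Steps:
Y = 21 (Y = 1 - 4*(-5) = 1 + 20 = 21)
o(J) = 1 - J
(o(Y) - 267)² = ((1 - 1*21) - 267)² = ((1 - 21) - 267)² = (-20 - 267)² = (-287)² = 82369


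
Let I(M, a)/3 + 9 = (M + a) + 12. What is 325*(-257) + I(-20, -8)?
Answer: -83600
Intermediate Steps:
I(M, a) = 9 + 3*M + 3*a (I(M, a) = -27 + 3*((M + a) + 12) = -27 + 3*(12 + M + a) = -27 + (36 + 3*M + 3*a) = 9 + 3*M + 3*a)
325*(-257) + I(-20, -8) = 325*(-257) + (9 + 3*(-20) + 3*(-8)) = -83525 + (9 - 60 - 24) = -83525 - 75 = -83600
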